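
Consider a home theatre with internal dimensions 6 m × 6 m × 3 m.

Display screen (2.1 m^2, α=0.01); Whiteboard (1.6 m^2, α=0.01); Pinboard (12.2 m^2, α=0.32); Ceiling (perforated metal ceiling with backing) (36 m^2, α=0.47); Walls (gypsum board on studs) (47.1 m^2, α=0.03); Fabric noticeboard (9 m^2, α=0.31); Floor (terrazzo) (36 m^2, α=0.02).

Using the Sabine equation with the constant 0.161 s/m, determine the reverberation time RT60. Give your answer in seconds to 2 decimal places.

A = Σ Sᵢαᵢ = 2.1·0.01 + 1.6·0.01 + 12.2·0.32 + 36·0.47 + 47.1·0.03 + 9·0.31 + 36·0.02 = 25.784 sabins.
Room volume: 108 m³.
RT60 = 0.161 · V / A = 0.161 × 108 / 25.784 = 0.67 s.

0.67 s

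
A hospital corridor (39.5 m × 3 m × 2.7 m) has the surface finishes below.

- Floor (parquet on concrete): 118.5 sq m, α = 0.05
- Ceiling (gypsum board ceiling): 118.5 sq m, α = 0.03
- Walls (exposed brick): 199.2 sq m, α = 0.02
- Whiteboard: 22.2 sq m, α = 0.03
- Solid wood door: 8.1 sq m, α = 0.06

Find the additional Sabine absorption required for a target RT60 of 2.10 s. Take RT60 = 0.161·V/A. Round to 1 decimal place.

9.9 sabins

A₁ = Σ Sᵢαᵢ = 118.5*0.05 + 118.5*0.03 + 199.2*0.02 + 22.2*0.03 + 8.1*0.06 = 14.616 sabins.
Target A₂ = 0.161·319.95/2.10 = 24.529 sabins (V = 319.95 m³).
Additional absorption ΔA = 24.529 − 14.616 = 9.9 sabins.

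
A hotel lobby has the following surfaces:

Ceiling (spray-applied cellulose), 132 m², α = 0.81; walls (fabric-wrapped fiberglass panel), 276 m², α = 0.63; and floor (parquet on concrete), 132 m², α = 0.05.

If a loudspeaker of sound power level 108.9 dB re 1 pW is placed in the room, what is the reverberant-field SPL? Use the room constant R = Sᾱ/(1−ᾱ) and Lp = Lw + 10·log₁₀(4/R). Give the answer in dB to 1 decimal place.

87.0 dB

A = 287.400 sabins; S = 540.0 m².
ᾱ = 287.400/540.0 = 0.5322; R = Sᾱ/(1−ᾱ) = 287.400/(1−0.5322) = 614.365 m².
Lp = 108.9 + 10·log₁₀(4/614.365) = 108.9 + (-21.86) = 87.0 dB.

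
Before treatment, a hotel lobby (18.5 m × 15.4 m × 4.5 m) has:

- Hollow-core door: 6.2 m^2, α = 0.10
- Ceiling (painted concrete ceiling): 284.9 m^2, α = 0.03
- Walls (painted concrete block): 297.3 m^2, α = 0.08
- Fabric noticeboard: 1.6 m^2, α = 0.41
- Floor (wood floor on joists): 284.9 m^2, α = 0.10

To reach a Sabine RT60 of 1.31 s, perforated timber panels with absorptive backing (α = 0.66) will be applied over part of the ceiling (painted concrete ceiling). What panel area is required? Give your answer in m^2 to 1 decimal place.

Total absorption A₁ = 6.2×0.10 + 284.9×0.03 + 297.3×0.08 + 1.6×0.41 + 284.9×0.10
  = 0.620 + 8.547 + 23.784 + 0.656 + 28.490 = 62.097 m^2 sabins.
Required A₂ = 0.161·1282.05/1.31 = 157.565 sabins.
Absorption to add: 157.565 − 62.097 = 95.468 sabins.
Net gain per m^2: Δα = 0.66 − 0.03 = 0.63.
Area = ΔA/Δα = 95.468/0.63 = 151.5 m^2.

151.5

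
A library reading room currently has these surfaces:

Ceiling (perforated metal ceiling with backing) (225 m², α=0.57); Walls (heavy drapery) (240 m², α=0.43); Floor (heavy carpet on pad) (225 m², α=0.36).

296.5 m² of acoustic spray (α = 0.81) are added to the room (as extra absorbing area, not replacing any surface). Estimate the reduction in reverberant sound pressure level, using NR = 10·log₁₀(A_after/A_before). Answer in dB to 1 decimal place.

Summing Sᵢαᵢ: 128.250 + 103.200 + 81.000 → A_before = 312.450 sabins.
Added absorption = 296.5 × 0.81 = 240.165 sabins.
A_after = 312.450 + 240.165 = 552.615 sabins.
NR = 10·log₁₀(552.615/312.450) = 2.5 dB.

2.5 dB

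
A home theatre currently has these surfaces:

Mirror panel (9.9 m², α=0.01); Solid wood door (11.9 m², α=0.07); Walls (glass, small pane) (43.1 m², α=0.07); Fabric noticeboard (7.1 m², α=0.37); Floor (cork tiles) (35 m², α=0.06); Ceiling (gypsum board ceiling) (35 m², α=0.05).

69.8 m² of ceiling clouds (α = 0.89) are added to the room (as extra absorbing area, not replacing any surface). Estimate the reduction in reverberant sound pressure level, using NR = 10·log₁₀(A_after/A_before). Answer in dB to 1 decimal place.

Equivalent absorption area: A_before = 9.9·0.01 + 11.9·0.07 + 43.1·0.07 + 7.1·0.37 + 35·0.06 + 35·0.05 = 10.426 m².
Added absorption = 69.8 × 0.89 = 62.122 sabins.
New total A_after = 72.548 sabins.
Reduction = 10 log₁₀(A_after/A_before) = 10 log₁₀(6.9584) = 8.4 dB.

8.4 dB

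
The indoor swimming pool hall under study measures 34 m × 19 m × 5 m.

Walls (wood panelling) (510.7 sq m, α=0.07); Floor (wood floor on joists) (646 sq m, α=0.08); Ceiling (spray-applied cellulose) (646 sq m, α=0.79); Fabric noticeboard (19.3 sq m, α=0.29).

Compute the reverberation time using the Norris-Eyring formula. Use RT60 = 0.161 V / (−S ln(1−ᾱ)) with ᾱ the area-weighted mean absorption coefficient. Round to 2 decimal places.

S = Σ Sᵢ = 1822.0 sq m.
Absorption A = 510.7·0.07 + 646·0.08 + 646·0.79 + 19.3·0.29 = 603.366 sabins.
Mean coefficient ᾱ = A/S = 0.3312.
−S·ln(1−ᾱ) = −1822.0 × ln(1 − 0.3312) = 732.936.
V = 34 × 19 × 5 = 3230 m³.
RT60 = 0.161 × 3230 / 732.936 = 0.71 s.

0.71 s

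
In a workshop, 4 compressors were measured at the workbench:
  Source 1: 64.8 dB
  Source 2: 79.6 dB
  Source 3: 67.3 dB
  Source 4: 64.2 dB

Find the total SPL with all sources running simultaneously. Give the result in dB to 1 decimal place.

80.1 dB

Converting to relative power and adding: 10^(64.8/10) + 10^(79.6/10) + 10^(67.3/10) + 10^(64.2/10) = 1.022e+08.
Combined level = 10 log₁₀(1.022e+08) = 80.1 dB.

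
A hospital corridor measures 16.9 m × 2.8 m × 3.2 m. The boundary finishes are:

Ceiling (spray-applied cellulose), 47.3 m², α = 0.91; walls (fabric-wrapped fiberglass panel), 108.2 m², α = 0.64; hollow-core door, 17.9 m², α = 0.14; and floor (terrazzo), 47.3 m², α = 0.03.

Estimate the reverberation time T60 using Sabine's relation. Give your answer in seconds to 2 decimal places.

0.21 sec

A = Σ Sᵢαᵢ = 47.3·0.91 + 108.2·0.64 + 17.9·0.14 + 47.3·0.03 = 116.216 sabins.
V = 16.9·2.8·3.2 = 151.424 m³.
T = 0.161 V/A = 0.161·151.424/116.216 = 0.21 s.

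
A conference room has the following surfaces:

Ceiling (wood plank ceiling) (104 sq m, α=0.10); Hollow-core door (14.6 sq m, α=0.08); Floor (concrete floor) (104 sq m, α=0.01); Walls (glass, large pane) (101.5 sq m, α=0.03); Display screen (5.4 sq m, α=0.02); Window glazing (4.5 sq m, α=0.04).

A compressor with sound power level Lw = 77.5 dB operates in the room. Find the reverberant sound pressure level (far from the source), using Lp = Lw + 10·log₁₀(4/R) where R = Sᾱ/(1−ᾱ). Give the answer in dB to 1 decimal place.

A = 15.941 sabins; S = 334.0 sq m.
ᾱ = 0.0477, so room constant R = A/(1−ᾱ) = 16.739 sq m.
Lp = 77.5 + 10·log₁₀(4/16.739) = 77.5 + (-6.22) = 71.3 dB.

71.3 dB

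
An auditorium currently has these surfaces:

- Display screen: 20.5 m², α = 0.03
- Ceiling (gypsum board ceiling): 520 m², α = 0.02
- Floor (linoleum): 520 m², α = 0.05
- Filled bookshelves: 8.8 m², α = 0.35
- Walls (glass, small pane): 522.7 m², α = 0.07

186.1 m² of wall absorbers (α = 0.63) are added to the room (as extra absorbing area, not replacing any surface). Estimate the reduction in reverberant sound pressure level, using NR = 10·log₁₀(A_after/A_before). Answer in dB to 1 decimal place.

4.0 dB

Summing Sᵢαᵢ: 0.615 + 10.400 + 26.000 + 3.080 + 36.589 → A_before = 76.684 sabins.
Added absorption = 186.1 × 0.63 = 117.243 sabins.
New total A_after = 193.927 sabins.
Reduction = 10 log₁₀(A_after/A_before) = 10 log₁₀(2.5289) = 4.0 dB.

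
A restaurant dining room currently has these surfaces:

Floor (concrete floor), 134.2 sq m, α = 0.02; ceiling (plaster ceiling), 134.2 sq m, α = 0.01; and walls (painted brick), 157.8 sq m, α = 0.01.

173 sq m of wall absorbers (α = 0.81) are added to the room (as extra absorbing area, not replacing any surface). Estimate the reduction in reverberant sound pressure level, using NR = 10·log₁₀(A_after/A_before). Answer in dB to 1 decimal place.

14.2 dB

Summing Sᵢαᵢ: 2.684 + 1.342 + 1.578 → A_before = 5.604 sabins.
Added absorption = 173 × 0.81 = 140.130 sabins.
A_after = 5.604 + 140.130 = 145.734 sabins.
NR = 10·log₁₀(145.734/5.604) = 14.2 dB.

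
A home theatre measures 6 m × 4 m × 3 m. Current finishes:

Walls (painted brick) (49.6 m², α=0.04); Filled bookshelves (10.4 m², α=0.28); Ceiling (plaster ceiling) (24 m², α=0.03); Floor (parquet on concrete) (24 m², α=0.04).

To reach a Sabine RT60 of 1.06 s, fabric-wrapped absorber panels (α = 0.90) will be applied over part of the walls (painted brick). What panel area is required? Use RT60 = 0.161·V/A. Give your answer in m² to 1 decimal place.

5.1

Total absorption A₁ = 49.6*0.04 + 10.4*0.28 + 24*0.03 + 24*0.04
  = 1.984 + 2.912 + 0.720 + 0.960 = 6.576 m² sabins.
V = 72 m³. Target absorption A₂ = 0.161 × 72 / 1.06 = 10.936 sabins.
ΔA needed = 10.936 − 6.576 = 4.360 sabins.
Each m² of panel replacing the walls (painted brick) adds (0.90 − 0.04) = 0.86 sabins.
Area = ΔA/Δα = 4.360/0.86 = 5.1 m².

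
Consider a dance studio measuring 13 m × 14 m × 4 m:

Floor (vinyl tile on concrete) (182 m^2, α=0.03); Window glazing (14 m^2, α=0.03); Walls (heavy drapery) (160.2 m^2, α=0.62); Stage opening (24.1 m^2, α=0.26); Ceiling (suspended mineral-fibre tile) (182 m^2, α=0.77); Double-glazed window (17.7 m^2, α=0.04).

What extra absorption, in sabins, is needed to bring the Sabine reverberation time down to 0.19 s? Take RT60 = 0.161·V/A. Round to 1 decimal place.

Total absorption A₁ = 182*0.03 + 14*0.03 + 160.2*0.62 + 24.1*0.26 + 182*0.77 + 17.7*0.04
  = 5.460 + 0.420 + 99.324 + 6.266 + 140.140 + 0.708 = 252.318 m^2 sabins.
Target A₂ = 0.161·728/0.19 = 616.884 sabins (V = 728 m³).
Shortfall: 616.884 − 252.318 = 364.6 sabins.

364.6 sabins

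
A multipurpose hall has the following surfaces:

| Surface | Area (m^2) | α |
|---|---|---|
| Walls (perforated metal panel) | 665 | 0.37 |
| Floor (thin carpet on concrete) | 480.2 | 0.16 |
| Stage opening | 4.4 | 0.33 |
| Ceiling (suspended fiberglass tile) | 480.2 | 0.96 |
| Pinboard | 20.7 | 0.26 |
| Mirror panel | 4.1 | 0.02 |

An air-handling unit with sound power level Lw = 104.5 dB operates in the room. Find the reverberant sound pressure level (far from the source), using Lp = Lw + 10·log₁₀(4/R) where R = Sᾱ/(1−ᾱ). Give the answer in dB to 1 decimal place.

Σ(Sᵢαᵢ) = 665×0.37 + 480.2×0.16 + 4.4×0.33 + 480.2×0.96 + 20.7×0.26 + 4.1×0.02 = 790.790; total area S = 1654.6 m^2.
ᾱ = 790.790/1654.6 = 0.4779; R = Sᾱ/(1−ᾱ) = 790.790/(1−0.4779) = 1514.633 m^2.
Lp = Lw + 10 log₁₀(4/R) = 104.5 -25.78 = 78.7 dB.

78.7 dB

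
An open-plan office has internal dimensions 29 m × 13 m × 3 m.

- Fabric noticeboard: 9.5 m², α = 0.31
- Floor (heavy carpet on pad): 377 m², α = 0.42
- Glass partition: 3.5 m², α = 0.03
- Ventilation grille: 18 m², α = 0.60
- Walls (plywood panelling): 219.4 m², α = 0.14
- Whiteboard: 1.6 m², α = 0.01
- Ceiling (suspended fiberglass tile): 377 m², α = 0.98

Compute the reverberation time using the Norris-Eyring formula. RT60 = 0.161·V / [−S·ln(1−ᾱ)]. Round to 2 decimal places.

0.22 s

Total surface area S = 9.5 + 377 + 3.5 + 18 + 219.4 + 1.6 + 377 = 1006.0 m².
Σ(Sᵢαᵢ) = 9.5×0.31 + 377×0.42 + 3.5×0.03 + 18×0.60 + 219.4×0.14 + 1.6×0.01 + 377×0.98 = 572.382.
ᾱ = 572.382 / 1006.0 = 0.5690.
−S·ln(1−ᾱ) = −1006.0 × ln(1 − 0.5690) = 846.697.
V = 29 × 13 × 3 = 1131 m³.
RT60 = 0.161 × 1131 / 846.697 = 0.22 s.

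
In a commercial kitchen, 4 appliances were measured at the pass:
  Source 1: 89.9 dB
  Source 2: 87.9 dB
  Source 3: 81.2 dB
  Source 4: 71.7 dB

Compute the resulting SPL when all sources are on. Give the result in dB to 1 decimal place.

Sum in the linear (power) domain: Σ 10^(Lᵢ/10) = 10^(89.9/10) + 10^(87.9/10) + 10^(81.2/10) + 10^(71.7/10) = 1.74e+09.
L_total = 10·log₁₀(1.74e+09) = 92.4 dB.

92.4 dB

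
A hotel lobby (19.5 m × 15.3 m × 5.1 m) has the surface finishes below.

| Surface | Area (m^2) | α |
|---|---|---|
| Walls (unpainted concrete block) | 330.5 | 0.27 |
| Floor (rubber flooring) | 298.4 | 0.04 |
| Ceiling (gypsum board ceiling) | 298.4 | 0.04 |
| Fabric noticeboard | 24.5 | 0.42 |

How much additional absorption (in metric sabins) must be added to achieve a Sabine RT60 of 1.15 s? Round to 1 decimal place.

A₁ = Σ Sᵢαᵢ = 330.5*0.27 + 298.4*0.04 + 298.4*0.04 + 24.5*0.42 = 123.397 sabins.
V = 1521.585 m³. Required absorption A₂ = 0.161 × 1521.585 / 1.15 = 213.022 sabins.
ΔA = A₂ − A₁ = 213.022 − 123.397 = 89.6 sabins.

89.6 sabins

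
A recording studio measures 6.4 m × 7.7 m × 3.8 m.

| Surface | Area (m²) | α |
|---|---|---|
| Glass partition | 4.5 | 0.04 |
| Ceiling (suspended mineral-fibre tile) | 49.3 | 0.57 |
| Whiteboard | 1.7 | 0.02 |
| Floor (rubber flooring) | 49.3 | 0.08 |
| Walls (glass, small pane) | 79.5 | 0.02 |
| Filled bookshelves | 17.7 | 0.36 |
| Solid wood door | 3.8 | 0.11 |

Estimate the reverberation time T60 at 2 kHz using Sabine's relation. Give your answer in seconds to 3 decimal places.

0.742 s

Equivalent absorption area: A = 4.5×0.04 + 49.3×0.57 + 1.7×0.02 + 49.3×0.08 + 79.5×0.02 + 17.7×0.36 + 3.8×0.11 = 40.639 m².
Volume V = 6.4 × 7.7 × 3.8 = 187.264 m³.
RT60 = 0.161 · V / A = 0.161 × 187.264 / 40.639 = 0.742 s.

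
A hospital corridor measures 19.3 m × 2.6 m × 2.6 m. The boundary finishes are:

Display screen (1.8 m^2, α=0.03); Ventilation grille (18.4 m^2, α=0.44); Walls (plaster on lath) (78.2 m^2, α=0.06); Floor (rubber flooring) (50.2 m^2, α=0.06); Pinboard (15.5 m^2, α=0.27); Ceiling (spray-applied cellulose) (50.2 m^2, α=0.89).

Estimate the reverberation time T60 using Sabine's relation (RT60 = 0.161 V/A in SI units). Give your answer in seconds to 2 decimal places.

Total absorption A = 1.8·0.03 + 18.4·0.44 + 78.2·0.06 + 50.2·0.06 + 15.5·0.27 + 50.2·0.89
  = 0.054 + 8.096 + 4.692 + 3.012 + 4.185 + 44.678 = 64.717 m^2 sabins.
Volume V = 19.3 × 2.6 × 2.6 = 130.468 m³.
RT60 = 0.161 · V / A = 0.161 × 130.468 / 64.717 = 0.32 s.

0.32 s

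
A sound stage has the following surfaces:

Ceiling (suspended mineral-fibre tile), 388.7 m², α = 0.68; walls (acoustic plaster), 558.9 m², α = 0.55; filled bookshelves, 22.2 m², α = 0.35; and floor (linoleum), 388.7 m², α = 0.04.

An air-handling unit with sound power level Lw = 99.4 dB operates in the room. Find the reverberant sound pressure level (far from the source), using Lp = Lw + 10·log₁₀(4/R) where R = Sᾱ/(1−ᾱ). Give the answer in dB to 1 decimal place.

Σ(Sᵢαᵢ) = 388.7·0.68 + 558.9·0.55 + 22.2·0.35 + 388.7·0.04 = 595.029; total area S = 1358.5 m².
ᾱ = 595.029/1358.5 = 0.4380; R = Sᾱ/(1−ᾱ) = 595.029/(1−0.4380) = 1058.770 m².
Lp = Lw + 10 log₁₀(4/R) = 99.4 -24.23 = 75.2 dB.

75.2 dB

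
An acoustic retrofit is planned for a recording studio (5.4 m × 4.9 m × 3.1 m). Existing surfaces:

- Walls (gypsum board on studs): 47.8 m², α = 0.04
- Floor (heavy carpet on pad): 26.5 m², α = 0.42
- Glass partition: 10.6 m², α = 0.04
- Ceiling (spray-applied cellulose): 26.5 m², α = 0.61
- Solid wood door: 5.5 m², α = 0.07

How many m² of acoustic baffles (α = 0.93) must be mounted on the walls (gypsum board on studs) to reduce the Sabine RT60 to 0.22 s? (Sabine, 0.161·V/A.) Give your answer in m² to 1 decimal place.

A₁ = Σ Sᵢαᵢ = 47.8·0.04 + 26.5·0.42 + 10.6·0.04 + 26.5·0.61 + 5.5·0.07 = 30.016 sabins.
V = 82.026 m³. Target absorption A₂ = 0.161 × 82.026 / 0.22 = 60.028 sabins.
ΔA needed = 60.028 − 30.016 = 30.012 sabins.
Each m² of panel replacing the walls (gypsum board on studs) adds (0.93 − 0.04) = 0.89 sabins.
Area = ΔA/Δα = 30.012/0.89 = 33.7 m².

33.7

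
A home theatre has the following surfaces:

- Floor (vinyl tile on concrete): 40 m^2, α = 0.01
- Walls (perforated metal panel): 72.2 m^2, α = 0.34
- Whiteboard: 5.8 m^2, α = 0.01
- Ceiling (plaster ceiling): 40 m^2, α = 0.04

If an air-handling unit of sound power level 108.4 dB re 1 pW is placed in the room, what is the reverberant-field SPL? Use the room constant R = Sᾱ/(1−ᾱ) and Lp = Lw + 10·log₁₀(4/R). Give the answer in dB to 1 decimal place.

Σ(Sᵢαᵢ) = 40·0.01 + 72.2·0.34 + 5.8·0.01 + 40·0.04 = 26.606; total area S = 158.0 m^2.
ᾱ = 0.1684, so room constant R = A/(1−ᾱ) = 31.994 m^2.
Lp = Lw + 10 log₁₀(4/R) = 108.4 -9.03 = 99.4 dB.

99.4 dB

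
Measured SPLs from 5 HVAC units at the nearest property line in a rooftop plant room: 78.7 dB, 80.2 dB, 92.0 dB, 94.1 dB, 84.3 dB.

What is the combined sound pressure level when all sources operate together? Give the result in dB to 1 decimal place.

96.6 dB

Sum in the linear (power) domain: Σ 10^(Lᵢ/10) = 10^(78.7/10) + 10^(80.2/10) + 10^(92.0/10) + 10^(94.1/10) + 10^(84.3/10) = 4.603e+09.
Back to dB: 10·log₁₀ Σ = 96.6 dB.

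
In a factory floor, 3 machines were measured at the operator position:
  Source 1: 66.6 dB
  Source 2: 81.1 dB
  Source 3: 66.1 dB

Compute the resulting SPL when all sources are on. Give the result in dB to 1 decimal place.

81.4 dB

Σ 10^(Lᵢ/10) = 1.375e+08.
Back to dB: 10·log₁₀ Σ = 81.4 dB.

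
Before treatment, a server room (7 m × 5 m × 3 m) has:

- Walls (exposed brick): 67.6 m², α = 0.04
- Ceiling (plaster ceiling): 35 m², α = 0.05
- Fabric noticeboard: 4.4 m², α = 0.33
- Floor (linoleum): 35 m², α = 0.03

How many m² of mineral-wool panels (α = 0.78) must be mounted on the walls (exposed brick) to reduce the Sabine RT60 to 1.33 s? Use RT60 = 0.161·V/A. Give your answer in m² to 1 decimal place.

7.8

A₁ = Σ Sᵢαᵢ = 67.6·0.04 + 35·0.05 + 4.4·0.33 + 35·0.03 = 6.956 sabins.
V = 105 m³. Target absorption A₂ = 0.161 × 105 / 1.33 = 12.711 sabins.
ΔA needed = 12.711 − 6.956 = 5.755 sabins.
Each m² of panel replacing the walls (exposed brick) adds (0.78 − 0.04) = 0.74 sabins.
Panel area = 5.755 / 0.74 = 7.8 m².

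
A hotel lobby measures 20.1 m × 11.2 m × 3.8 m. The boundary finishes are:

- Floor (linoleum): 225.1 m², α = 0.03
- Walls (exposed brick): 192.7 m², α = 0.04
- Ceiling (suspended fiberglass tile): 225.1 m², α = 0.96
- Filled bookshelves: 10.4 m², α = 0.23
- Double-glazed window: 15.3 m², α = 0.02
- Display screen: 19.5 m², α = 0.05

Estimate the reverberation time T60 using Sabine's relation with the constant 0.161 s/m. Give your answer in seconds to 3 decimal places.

0.588 s

Equivalent absorption area: A = 225.1*0.03 + 192.7*0.04 + 225.1*0.96 + 10.4*0.23 + 15.3*0.02 + 19.5*0.05 = 234.230 m².
Room volume: 855.456 m³.
Sabine: RT60 = 0.161 × 855.456 / 234.230 = 0.588 s.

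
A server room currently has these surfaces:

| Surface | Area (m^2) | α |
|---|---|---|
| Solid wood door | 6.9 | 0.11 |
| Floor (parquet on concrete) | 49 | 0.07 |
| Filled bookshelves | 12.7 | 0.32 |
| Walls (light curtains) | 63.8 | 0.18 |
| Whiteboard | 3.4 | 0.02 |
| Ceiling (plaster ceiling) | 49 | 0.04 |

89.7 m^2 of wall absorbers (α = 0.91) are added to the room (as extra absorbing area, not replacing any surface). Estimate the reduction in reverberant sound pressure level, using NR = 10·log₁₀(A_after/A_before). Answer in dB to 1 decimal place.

Total absorption A_before = 6.9·0.11 + 49·0.07 + 12.7·0.32 + 63.8·0.18 + 3.4·0.02 + 49·0.04
  = 0.759 + 3.430 + 4.064 + 11.484 + 0.068 + 1.960 = 21.765 m^2 sabins.
Treatment contributes 89.7·0.91 = 81.627 sabins.
A_after = 21.765 + 81.627 = 103.392 sabins.
NR = 10·log₁₀(103.392/21.765) = 6.8 dB.

6.8 dB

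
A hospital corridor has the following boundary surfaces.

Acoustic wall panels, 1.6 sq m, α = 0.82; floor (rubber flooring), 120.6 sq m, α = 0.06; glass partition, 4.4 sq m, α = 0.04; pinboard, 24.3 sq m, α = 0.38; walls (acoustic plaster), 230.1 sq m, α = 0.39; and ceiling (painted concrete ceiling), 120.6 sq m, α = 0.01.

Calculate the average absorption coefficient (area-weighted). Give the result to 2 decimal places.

S = Σ Sᵢ = 1.6 + 120.6 + 4.4 + 24.3 + 230.1 + 120.6 = 501.6 sq m.
Weighted sum Σ Sα = 108.903.
ᾱ = 108.903 / 501.6 = 0.22.

0.22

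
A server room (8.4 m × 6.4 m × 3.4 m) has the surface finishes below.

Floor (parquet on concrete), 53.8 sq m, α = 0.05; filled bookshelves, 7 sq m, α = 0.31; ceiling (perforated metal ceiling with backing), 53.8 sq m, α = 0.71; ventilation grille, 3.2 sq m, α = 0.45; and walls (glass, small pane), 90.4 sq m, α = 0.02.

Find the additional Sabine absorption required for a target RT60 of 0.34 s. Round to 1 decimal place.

40.2 sabins

Summing Sᵢαᵢ: 2.690 + 2.170 + 38.198 + 1.440 + 1.808 → A₁ = 46.306 sabins.
Target A₂ = 0.161·182.784/0.34 = 86.554 sabins (V = 182.784 m³).
Additional absorption ΔA = 86.554 − 46.306 = 40.2 sabins.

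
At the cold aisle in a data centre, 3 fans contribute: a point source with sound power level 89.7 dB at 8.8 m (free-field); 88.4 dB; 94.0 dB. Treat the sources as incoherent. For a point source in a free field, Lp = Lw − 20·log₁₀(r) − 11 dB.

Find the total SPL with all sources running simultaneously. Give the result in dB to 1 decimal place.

Source at 8.8 m: Lp = 89.7 − 20·log₁₀(8.8) − 11 = 59.8 dB.
Σ 10^(Lᵢ/10) = 3.205e+09.
Combined level = 10 log₁₀(3.205e+09) = 95.1 dB.

95.1 dB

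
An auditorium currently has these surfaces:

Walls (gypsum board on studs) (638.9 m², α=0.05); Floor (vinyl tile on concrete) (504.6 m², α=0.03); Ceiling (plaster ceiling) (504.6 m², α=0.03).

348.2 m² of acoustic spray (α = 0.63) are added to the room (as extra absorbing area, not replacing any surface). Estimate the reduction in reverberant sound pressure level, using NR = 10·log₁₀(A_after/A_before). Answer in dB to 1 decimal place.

6.6 dB

Total absorption A_before = 638.9×0.05 + 504.6×0.03 + 504.6×0.03
  = 31.945 + 15.138 + 15.138 = 62.221 m² sabins.
Added absorption = 348.2 × 0.63 = 219.366 sabins.
A_after = 62.221 + 219.366 = 281.587 sabins.
NR = 10·log₁₀(281.587/62.221) = 6.6 dB.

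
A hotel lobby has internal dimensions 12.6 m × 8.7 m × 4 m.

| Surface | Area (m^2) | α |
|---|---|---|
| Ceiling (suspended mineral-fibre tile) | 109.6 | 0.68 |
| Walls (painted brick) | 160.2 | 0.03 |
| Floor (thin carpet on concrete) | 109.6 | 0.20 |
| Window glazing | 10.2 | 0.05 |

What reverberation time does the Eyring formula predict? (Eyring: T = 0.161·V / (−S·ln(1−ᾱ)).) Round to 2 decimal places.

0.60 s

Total surface area S = 109.6 + 160.2 + 109.6 + 10.2 = 389.6 m^2.
Σ(Sᵢαᵢ) = 109.6·0.68 + 160.2·0.03 + 109.6·0.20 + 10.2·0.05 = 101.764.
ᾱ = 101.764 / 389.6 = 0.2612.
Eyring denominator: −S ln(1−ᾱ) = 117.943.
V = 12.6 × 8.7 × 4 = 438.48 m³.
RT60 = 0.161 × 438.48 / 117.943 = 0.60 s.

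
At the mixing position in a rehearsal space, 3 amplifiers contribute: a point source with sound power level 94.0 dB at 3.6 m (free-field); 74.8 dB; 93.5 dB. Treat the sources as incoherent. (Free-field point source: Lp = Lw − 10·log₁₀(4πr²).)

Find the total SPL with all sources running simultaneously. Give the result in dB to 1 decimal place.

93.6 dB

Source at 3.6 m: Lp = 94.0 − 10·log₁₀(4π·3.6²) = 94.0 − 10·log₁₀(162.860) = 71.9 dB.
Σ 10^(Lᵢ/10) = 2.284e+09.
Combined level = 10 log₁₀(2.284e+09) = 93.6 dB.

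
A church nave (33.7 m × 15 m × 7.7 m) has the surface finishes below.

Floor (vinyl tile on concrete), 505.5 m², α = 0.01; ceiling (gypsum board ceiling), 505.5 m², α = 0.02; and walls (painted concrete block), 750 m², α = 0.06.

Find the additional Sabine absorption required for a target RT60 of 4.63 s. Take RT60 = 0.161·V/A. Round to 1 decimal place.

75.2 sabins

Summing Sᵢαᵢ: 5.055 + 10.110 + 45.000 → A₁ = 60.165 sabins.
For T = 4.63 s, need A₂ = 0.161·V/T = 0.161·3892.35/4.63 = 135.350 sabins.
Additional absorption ΔA = 135.350 − 60.165 = 75.2 sabins.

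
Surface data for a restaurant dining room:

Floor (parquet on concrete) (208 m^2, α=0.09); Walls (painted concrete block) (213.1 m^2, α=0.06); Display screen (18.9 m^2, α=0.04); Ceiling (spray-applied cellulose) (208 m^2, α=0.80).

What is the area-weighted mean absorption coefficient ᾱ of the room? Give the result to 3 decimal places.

Total surface area S = 648.0 m^2.
Σ(Sᵢαᵢ) = 208*0.09 + 213.1*0.06 + 18.9*0.04 + 208*0.80 = 198.662.
ᾱ = A/S = 0.307.

0.307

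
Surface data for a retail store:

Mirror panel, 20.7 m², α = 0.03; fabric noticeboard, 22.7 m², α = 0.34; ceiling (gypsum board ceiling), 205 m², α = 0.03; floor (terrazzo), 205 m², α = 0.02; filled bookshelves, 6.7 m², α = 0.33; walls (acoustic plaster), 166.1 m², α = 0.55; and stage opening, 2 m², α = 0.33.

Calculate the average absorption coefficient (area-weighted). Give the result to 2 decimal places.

0.18

S = Σ Sᵢ = 20.7 + 22.7 + 205 + 205 + 6.7 + 166.1 + 2 = 628.2 m².
Σ(Sᵢαᵢ) = 20.7·0.03 + 22.7·0.34 + 205·0.03 + 205·0.02 + 6.7·0.33 + 166.1·0.55 + 2·0.33 = 112.815.
ᾱ = A/S = 0.18.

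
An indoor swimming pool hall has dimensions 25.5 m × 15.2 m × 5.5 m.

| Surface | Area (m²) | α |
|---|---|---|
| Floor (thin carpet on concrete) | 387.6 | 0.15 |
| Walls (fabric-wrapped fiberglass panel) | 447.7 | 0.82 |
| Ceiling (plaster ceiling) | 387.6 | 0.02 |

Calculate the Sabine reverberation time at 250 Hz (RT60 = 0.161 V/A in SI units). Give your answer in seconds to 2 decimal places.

Equivalent absorption area: A = 387.6×0.15 + 447.7×0.82 + 387.6×0.02 = 433.006 m².
Room volume: 2131.8 m³.
RT60 = 0.161 · V / A = 0.161 × 2131.8 / 433.006 = 0.79 s.

0.79 s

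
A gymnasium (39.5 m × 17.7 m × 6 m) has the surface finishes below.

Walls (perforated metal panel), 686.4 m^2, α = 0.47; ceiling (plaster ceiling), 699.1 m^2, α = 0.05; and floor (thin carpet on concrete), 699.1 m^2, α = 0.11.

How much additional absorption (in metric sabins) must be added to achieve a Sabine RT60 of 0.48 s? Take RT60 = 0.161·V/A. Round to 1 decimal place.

Total absorption A₁ = 686.4*0.47 + 699.1*0.05 + 699.1*0.11
  = 322.608 + 34.955 + 76.901 = 434.464 m^2 sabins.
V = 4194.9 m³. Required absorption A₂ = 0.161 × 4194.9 / 0.48 = 1407.039 sabins.
ΔA = A₂ − A₁ = 1407.039 − 434.464 = 972.6 sabins.

972.6 sabins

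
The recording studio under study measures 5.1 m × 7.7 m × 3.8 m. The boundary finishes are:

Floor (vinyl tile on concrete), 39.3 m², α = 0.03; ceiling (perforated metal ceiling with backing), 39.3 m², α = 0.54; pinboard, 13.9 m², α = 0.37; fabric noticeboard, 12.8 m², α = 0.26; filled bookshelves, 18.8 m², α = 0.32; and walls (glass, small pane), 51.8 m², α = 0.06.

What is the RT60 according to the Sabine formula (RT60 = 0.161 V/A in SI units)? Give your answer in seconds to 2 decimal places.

Equivalent absorption area: A = 39.3·0.03 + 39.3·0.54 + 13.9·0.37 + 12.8·0.26 + 18.8·0.32 + 51.8·0.06 = 39.996 m².
Room volume: 149.226 m³.
T = 0.161 V/A = 0.161·149.226/39.996 = 0.60 s.

0.60 s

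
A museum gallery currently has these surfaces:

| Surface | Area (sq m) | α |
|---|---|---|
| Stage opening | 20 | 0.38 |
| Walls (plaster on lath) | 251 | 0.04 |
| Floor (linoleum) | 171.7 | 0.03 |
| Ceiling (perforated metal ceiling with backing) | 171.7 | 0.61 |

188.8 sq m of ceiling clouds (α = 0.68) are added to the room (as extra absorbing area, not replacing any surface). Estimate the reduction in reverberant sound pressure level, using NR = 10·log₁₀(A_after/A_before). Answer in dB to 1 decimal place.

3.0 dB

Total absorption A_before = 20×0.38 + 251×0.04 + 171.7×0.03 + 171.7×0.61
  = 7.600 + 10.040 + 5.151 + 104.737 = 127.528 sq m sabins.
Treatment contributes 188.8·0.68 = 128.384 sabins.
New total A_after = 255.912 sabins.
NR = 10·log₁₀(255.912/127.528) = 3.0 dB.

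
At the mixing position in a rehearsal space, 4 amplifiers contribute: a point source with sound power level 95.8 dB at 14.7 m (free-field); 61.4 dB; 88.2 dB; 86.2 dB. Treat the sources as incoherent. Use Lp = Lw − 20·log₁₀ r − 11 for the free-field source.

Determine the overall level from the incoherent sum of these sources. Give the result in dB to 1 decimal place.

Source at 14.7 m: Lp = 95.8 − 20·log₁₀(14.7) − 11 = 61.5 dB.
Σ 10^(Lᵢ/10) = 1.08e+09.
Combined level = 10 log₁₀(1.08e+09) = 90.3 dB.

90.3 dB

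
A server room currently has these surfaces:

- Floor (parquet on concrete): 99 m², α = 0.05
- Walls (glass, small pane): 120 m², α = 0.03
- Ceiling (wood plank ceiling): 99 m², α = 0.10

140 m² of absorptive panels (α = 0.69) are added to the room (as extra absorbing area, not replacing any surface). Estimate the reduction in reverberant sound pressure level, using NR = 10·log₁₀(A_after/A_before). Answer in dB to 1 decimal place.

7.9 dB

Equivalent absorption area: A_before = 99·0.05 + 120·0.03 + 99·0.10 = 18.450 m².
Added absorption = 140 × 0.69 = 96.600 sabins.
New total A_after = 115.050 sabins.
Reduction = 10 log₁₀(A_after/A_before) = 10 log₁₀(6.2358) = 7.9 dB.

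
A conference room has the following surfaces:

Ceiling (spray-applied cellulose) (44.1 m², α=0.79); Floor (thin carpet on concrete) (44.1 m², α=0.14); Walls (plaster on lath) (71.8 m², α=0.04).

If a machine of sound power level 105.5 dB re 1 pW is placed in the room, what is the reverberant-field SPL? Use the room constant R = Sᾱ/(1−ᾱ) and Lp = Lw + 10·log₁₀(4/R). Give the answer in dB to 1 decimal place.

93.7 dB

Σ(Sᵢαᵢ) = 44.1×0.79 + 44.1×0.14 + 71.8×0.04 = 43.885; total area S = 160.0 m².
ᾱ = 43.885/160.0 = 0.2743; R = Sᾱ/(1−ᾱ) = 43.885/(1−0.2743) = 60.473 m².
Lp = 105.5 + 10·log₁₀(4/60.473) = 105.5 + (-11.80) = 93.7 dB.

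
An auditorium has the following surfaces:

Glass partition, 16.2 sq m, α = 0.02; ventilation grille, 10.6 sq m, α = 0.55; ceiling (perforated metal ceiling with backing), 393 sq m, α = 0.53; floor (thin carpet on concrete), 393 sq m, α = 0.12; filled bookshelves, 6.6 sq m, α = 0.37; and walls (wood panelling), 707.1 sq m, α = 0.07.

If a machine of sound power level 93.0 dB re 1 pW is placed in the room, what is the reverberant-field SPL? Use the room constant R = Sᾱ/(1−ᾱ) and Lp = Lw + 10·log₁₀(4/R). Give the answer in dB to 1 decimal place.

Σ(Sᵢαᵢ) = 16.2×0.02 + 10.6×0.55 + 393×0.53 + 393×0.12 + 6.6×0.37 + 707.1×0.07 = 313.543; total area S = 1526.5 sq m.
ᾱ = 313.543/1526.5 = 0.2054; R = Sᾱ/(1−ᾱ) = 313.543/(1−0.2054) = 394.592 sq m.
Lp = Lw + 10 log₁₀(4/R) = 93.0 -19.94 = 73.1 dB.

73.1 dB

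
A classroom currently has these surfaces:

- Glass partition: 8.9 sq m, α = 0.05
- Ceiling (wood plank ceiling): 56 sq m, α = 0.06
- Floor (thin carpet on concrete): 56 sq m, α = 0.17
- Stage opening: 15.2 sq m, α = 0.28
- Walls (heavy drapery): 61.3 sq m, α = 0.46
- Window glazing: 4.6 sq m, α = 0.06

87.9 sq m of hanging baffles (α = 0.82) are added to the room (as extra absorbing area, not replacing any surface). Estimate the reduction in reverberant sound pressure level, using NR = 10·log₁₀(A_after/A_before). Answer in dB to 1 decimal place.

A_before = Σ Sᵢαᵢ = 8.9·0.05 + 56·0.06 + 56·0.17 + 15.2·0.28 + 61.3·0.46 + 4.6·0.06 = 46.055 sabins.
Treatment contributes 87.9·0.82 = 72.078 sabins.
A_after = 46.055 + 72.078 = 118.133 sabins.
NR = 10·log₁₀(118.133/46.055) = 4.1 dB.

4.1 dB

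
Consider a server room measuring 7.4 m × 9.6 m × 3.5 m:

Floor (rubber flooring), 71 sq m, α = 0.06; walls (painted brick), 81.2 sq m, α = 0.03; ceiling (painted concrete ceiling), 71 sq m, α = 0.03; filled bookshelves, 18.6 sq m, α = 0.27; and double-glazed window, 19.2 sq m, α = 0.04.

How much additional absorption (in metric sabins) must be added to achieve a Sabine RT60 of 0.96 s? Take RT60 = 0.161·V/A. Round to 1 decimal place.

Summing Sᵢαᵢ: 4.260 + 2.436 + 2.130 + 5.022 + 0.768 → A₁ = 14.616 sabins.
Target A₂ = 0.161·248.64/0.96 = 41.699 sabins (V = 248.64 m³).
Shortfall: 41.699 − 14.616 = 27.1 sabins.

27.1 sabins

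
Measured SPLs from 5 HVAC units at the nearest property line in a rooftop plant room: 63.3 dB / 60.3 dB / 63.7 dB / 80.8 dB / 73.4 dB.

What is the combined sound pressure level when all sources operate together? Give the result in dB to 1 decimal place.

81.7 dB

Sum in the linear (power) domain: Σ 10^(Lᵢ/10) = 10^(63.3/10) + 10^(60.3/10) + 10^(63.7/10) + 10^(80.8/10) + 10^(73.4/10) = 1.477e+08.
Combined level = 10 log₁₀(1.477e+08) = 81.7 dB.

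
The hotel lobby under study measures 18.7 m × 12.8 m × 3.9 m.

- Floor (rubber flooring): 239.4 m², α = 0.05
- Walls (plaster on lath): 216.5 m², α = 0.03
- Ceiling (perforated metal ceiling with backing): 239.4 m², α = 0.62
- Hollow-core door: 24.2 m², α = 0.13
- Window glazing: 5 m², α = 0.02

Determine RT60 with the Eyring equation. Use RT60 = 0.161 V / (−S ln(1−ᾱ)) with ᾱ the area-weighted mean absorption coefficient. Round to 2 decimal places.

0.78 seconds

S = Σ Sᵢ = 724.5 m².
Absorption A = 239.4·0.05 + 216.5·0.03 + 239.4·0.62 + 24.2·0.13 + 5·0.02 = 170.139 sabins.
ᾱ = 170.139 / 724.5 = 0.2348.
Eyring denominator: −S ln(1−ᾱ) = 193.889.
V = 18.7 × 12.8 × 3.9 = 933.504 m³.
T = 0.161·V/[−S·ln(1−ᾱ)] = 0.161·933.504/193.889 = 0.78 s.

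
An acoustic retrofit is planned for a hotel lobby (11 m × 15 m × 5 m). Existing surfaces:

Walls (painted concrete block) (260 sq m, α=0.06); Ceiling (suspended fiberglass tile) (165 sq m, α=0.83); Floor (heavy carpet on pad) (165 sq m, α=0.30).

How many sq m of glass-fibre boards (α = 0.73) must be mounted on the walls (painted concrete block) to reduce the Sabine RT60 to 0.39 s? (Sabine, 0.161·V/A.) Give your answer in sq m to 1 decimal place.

Equivalent absorption area: A₁ = 260*0.06 + 165*0.83 + 165*0.30 = 202.050 sq m.
Required A₂ = 0.161·825/0.39 = 340.577 sabins.
Absorption to add: 340.577 − 202.050 = 138.527 sabins.
Net gain per sq m: Δα = 0.73 − 0.06 = 0.67.
Panel area = 138.527 / 0.67 = 206.8 sq m.

206.8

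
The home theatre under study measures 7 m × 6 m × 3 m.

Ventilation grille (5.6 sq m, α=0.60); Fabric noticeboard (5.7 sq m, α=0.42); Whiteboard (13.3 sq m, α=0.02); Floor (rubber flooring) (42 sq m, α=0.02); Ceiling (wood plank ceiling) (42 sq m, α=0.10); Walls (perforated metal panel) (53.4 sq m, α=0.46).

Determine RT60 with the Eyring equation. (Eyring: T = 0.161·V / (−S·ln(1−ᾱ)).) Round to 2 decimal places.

0.50 seconds

Total surface area S = 5.6 + 5.7 + 13.3 + 42 + 42 + 53.4 = 162.0 sq m.
Absorption A = 5.6×0.60 + 5.7×0.42 + 13.3×0.02 + 42×0.02 + 42×0.10 + 53.4×0.46 = 35.624 sabins.
ᾱ = 35.624 / 162.0 = 0.2199.
Eyring denominator: −S ln(1−ᾱ) = 40.230.
V = 7 × 6 × 3 = 126 m³.
RT60 = 0.161 × 126 / 40.230 = 0.50 s.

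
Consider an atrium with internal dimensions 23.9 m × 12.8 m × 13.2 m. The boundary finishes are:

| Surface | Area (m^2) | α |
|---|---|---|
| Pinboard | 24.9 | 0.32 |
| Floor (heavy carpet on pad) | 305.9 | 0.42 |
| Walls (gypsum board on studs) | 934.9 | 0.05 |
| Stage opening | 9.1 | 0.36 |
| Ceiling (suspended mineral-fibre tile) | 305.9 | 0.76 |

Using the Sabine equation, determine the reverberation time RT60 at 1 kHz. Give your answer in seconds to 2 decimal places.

1.55 sec

Equivalent absorption area: A = 24.9·0.32 + 305.9·0.42 + 934.9·0.05 + 9.1·0.36 + 305.9·0.76 = 418.951 m^2.
V = 23.9·12.8·13.2 = 4038.144 m³.
RT60 = 0.161 · V / A = 0.161 × 4038.144 / 418.951 = 1.55 s.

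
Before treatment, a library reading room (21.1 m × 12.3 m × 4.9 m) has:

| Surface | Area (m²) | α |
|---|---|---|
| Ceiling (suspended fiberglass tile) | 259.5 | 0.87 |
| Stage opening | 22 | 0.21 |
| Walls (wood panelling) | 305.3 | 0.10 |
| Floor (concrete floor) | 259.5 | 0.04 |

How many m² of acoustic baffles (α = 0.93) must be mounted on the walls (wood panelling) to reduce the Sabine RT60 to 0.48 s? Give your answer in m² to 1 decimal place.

A₁ = Σ Sᵢαᵢ = 259.5*0.87 + 22*0.21 + 305.3*0.10 + 259.5*0.04 = 271.295 sabins.
V = 1271.697 m³. Target absorption A₂ = 0.161 × 1271.697 / 0.48 = 426.548 sabins.
ΔA needed = 426.548 − 271.295 = 155.253 sabins.
Net gain per m²: Δα = 0.93 − 0.10 = 0.83.
Panel area = 155.253 / 0.83 = 187.1 m².

187.1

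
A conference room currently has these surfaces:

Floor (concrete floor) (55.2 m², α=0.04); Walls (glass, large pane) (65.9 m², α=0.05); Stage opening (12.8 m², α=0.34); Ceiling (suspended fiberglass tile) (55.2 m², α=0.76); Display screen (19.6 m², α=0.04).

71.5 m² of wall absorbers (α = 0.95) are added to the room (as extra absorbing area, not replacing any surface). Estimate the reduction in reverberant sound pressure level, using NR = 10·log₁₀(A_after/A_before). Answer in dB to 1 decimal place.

3.6 dB

Summing Sᵢαᵢ: 2.208 + 3.295 + 4.352 + 41.952 + 0.784 → A_before = 52.591 sabins.
Added absorption = 71.5 × 0.95 = 67.925 sabins.
New total A_after = 120.516 sabins.
Reduction = 10 log₁₀(A_after/A_before) = 10 log₁₀(2.2916) = 3.6 dB.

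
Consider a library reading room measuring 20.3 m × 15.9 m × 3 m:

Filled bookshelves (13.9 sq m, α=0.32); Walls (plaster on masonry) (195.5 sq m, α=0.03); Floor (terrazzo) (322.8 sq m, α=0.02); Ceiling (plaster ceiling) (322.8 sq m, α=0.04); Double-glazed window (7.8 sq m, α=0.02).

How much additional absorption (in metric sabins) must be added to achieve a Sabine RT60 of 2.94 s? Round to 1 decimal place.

23.2 sabins

Total absorption A₁ = 13.9*0.32 + 195.5*0.03 + 322.8*0.02 + 322.8*0.04 + 7.8*0.02
  = 4.448 + 5.865 + 6.456 + 12.912 + 0.156 = 29.837 sq m sabins.
Target A₂ = 0.161·968.31/2.94 = 53.026 sabins (V = 968.31 m³).
Shortfall: 53.026 − 29.837 = 23.2 sabins.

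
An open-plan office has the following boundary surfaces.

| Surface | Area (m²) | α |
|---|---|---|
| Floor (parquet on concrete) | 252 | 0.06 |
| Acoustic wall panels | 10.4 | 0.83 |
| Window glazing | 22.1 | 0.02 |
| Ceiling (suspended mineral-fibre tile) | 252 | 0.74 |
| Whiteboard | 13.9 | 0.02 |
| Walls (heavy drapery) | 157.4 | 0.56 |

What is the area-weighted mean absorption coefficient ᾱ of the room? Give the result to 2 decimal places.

Total surface area S = 707.8 m².
Σ(Sᵢαᵢ) = 252×0.06 + 10.4×0.83 + 22.1×0.02 + 252×0.74 + 13.9×0.02 + 157.4×0.56 = 299.096.
ᾱ = 299.096 / 707.8 = 0.42.

0.42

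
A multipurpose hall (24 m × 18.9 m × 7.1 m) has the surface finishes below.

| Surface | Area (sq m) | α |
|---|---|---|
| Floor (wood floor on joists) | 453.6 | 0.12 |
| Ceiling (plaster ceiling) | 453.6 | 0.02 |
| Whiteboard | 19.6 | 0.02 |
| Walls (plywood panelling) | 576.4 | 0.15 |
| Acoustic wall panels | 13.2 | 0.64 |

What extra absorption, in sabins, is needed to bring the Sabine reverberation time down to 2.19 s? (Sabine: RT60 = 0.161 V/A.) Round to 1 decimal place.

78.0 sabins

Total absorption A₁ = 453.6×0.12 + 453.6×0.02 + 19.6×0.02 + 576.4×0.15 + 13.2×0.64
  = 54.432 + 9.072 + 0.392 + 86.460 + 8.448 = 158.804 sq m sabins.
Target A₂ = 0.161·3220.56/2.19 = 236.763 sabins (V = 3220.56 m³).
Additional absorption ΔA = 236.763 − 158.804 = 78.0 sabins.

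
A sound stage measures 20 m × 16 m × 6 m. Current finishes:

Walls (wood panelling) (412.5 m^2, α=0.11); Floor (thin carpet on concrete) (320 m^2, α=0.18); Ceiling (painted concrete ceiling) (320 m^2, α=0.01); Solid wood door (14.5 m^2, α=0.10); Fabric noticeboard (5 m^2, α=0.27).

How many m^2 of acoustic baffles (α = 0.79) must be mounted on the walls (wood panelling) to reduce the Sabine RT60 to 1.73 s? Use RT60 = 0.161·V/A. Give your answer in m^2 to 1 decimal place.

102.5

Total absorption A₁ = 412.5×0.11 + 320×0.18 + 320×0.01 + 14.5×0.10 + 5×0.27
  = 45.375 + 57.600 + 3.200 + 1.450 + 1.350 = 108.975 m^2 sabins.
V = 1920 m³. Target absorption A₂ = 0.161 × 1920 / 1.73 = 178.682 sabins.
Absorption to add: 178.682 − 108.975 = 69.707 sabins.
Each m^2 of panel replacing the walls (wood panelling) adds (0.79 − 0.11) = 0.68 sabins.
Area = ΔA/Δα = 69.707/0.68 = 102.5 m^2.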